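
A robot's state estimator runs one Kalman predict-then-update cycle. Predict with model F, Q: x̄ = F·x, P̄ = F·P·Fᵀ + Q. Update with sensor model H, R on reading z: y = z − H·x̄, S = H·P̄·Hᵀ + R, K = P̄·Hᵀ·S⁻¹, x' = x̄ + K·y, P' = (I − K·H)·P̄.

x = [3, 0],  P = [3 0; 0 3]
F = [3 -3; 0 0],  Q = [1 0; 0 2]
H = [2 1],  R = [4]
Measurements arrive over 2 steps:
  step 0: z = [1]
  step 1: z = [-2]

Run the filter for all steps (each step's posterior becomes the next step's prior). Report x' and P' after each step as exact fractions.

step 0: x̄ = F·x = [9, 0]
step 0: P̄ = F·P·Fᵀ + Q = [55 0; 0 2]
step 0: y = z − H·x̄ = [-17]
step 0: S = H·P̄·Hᵀ + R = [226]
step 0: K = P̄·Hᵀ·S⁻¹ = [55/113; 1/113]
step 0: x' = x̄ + K·y = [82/113, -17/113]
step 0: P' = (I − K·H)·P̄ = [165/113 -110/113; -110/113 224/113]
step 1: x̄ = F·x = [297/113, 0]
step 1: P̄ = F·P·Fᵀ + Q = [5594/113 0; 0 2]
step 1: y = z − H·x̄ = [-820/113]
step 1: S = H·P̄·Hᵀ + R = [23054/113]
step 1: K = P̄·Hᵀ·S⁻¹ = [5594/11527; 113/11527]
step 1: x' = x̄ + K·y = [-10297/11527, -820/11527]
step 1: P' = (I − K·H)·P̄ = [16782/11527 -11188/11527; -11188/11527 22828/11527]

step 0: x' = [82/113, -17/113], P' = [165/113 -110/113; -110/113 224/113]
step 1: x' = [-10297/11527, -820/11527], P' = [16782/11527 -11188/11527; -11188/11527 22828/11527]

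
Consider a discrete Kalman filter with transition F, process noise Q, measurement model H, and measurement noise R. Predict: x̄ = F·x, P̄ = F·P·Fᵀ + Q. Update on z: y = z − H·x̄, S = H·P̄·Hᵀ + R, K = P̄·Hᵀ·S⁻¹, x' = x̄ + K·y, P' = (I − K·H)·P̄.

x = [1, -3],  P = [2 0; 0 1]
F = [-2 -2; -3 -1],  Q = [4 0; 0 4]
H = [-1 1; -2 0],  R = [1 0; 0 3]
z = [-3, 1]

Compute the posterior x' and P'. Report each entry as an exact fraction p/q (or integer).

x' = [-119/394, -2633/788]
P' = [141/197 279/394; 279/394 1273/788]

x̄ = F·x = [4, 0]
P̄ = F·P·Fᵀ + Q = [16 14; 14 23]
y = z − H·x̄ = [1, 9]
S = H·P̄·Hᵀ + R = [12 4; 4 67]
K = P̄·Hᵀ·S⁻¹ = [-3/394 -94/197; 715/788 -93/197]
x' = x̄ + K·y = [-119/394, -2633/788]
P' = (I − K·H)·P̄ = [141/197 279/394; 279/394 1273/788]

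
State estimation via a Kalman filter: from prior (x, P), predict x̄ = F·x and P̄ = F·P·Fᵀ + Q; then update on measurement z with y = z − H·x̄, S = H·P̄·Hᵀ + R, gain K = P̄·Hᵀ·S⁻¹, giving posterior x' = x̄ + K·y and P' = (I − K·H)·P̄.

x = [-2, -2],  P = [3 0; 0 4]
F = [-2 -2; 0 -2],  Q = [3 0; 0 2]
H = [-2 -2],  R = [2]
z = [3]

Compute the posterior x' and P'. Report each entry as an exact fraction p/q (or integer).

x̄ = F·x = [8, 4]
P̄ = F·P·Fᵀ + Q = [31 16; 16 18]
y = z − H·x̄ = [27]
S = H·P̄·Hᵀ + R = [326]
K = P̄·Hᵀ·S⁻¹ = [-47/163; -34/163]
x' = x̄ + K·y = [35/163, -266/163]
P' = (I − K·H)·P̄ = [635/163 -588/163; -588/163 622/163]

x' = [35/163, -266/163]
P' = [635/163 -588/163; -588/163 622/163]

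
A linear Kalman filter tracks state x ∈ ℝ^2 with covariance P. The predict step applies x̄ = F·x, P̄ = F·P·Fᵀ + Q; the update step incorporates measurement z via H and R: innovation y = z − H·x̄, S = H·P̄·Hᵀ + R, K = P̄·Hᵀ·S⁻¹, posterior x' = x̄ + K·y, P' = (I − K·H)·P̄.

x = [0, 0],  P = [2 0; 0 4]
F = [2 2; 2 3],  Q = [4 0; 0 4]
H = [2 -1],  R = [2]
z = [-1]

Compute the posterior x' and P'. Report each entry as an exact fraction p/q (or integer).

x̄ = F·x = [0, 0]
P̄ = F·P·Fᵀ + Q = [28 32; 32 48]
y = z − H·x̄ = [-1]
S = H·P̄·Hᵀ + R = [34]
K = P̄·Hᵀ·S⁻¹ = [12/17; 8/17]
x' = x̄ + K·y = [-12/17, -8/17]
P' = (I − K·H)·P̄ = [188/17 352/17; 352/17 688/17]

x' = [-12/17, -8/17]
P' = [188/17 352/17; 352/17 688/17]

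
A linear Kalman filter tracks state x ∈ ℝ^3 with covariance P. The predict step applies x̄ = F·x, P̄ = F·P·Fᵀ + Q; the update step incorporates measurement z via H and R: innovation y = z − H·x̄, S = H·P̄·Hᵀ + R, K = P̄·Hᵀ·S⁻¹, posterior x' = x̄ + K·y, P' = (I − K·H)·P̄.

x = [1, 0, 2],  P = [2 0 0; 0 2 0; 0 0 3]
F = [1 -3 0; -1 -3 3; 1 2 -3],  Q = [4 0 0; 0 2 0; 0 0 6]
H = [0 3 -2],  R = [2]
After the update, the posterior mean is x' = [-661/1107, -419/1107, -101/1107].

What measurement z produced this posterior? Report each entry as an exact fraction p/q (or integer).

z = [-1]

x̄ = F·x = [1, 5, -5]
P̄ = F·P·Fᵀ + Q = [24 16 -10; 16 49 -41; -10 -41 43]
S = H·P̄·Hᵀ + R = [1107]
K = P̄·Hᵀ·S⁻¹ = [68/1107; 229/1107; -209/1107]
x' − x̄ = [-1768/1107, -5954/1107, 5434/1107] = K·y
y = (KᵀK)⁻¹·Kᵀ·(x' − x̄) = [-26]
z = y + H·x̄ = [-26] + [25] = [-1]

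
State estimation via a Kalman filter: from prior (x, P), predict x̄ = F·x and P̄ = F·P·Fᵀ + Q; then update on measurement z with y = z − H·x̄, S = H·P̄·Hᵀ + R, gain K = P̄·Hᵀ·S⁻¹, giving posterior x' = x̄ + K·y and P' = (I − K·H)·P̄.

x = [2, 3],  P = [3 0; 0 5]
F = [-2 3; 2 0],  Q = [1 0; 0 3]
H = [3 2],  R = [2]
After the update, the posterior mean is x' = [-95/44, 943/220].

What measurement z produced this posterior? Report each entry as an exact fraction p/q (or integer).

x̄ = F·x = [5, 4]
P̄ = F·P·Fᵀ + Q = [58 -12; -12 15]
S = H·P̄·Hᵀ + R = [440]
K = P̄·Hᵀ·S⁻¹ = [15/44; -3/220]
x' − x̄ = [-315/44, 63/220] = K·y
y = (KᵀK)⁻¹·Kᵀ·(x' − x̄) = [-21]
z = y + H·x̄ = [-21] + [23] = [2]

z = [2]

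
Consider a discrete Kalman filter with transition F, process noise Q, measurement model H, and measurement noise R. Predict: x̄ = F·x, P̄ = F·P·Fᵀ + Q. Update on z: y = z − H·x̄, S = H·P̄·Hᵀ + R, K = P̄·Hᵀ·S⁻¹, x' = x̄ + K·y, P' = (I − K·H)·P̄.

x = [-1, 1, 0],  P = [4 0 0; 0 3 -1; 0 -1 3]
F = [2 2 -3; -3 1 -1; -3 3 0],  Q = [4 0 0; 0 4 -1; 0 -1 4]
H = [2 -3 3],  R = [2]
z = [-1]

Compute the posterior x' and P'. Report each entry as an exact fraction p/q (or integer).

x̄ = F·x = [0, 4, 6]
P̄ = F·P·Fᵀ + Q = [71 -4 3; -4 48 47; 3 47 67]
y = z − H·x̄ = [-7]
S = H·P̄·Hᵀ + R = [559]
K = P̄·Hᵀ·S⁻¹ = [163/559; -11/559; 66/559]
x' = x̄ + K·y = [-1141/559, 2313/559, 2892/559]
P' = (I − K·H)·P̄ = [13120/559 -443/559 -9081/559; -443/559 26711/559 26999/559; -9081/559 26999/559 33097/559]

x' = [-1141/559, 2313/559, 2892/559]
P' = [13120/559 -443/559 -9081/559; -443/559 26711/559 26999/559; -9081/559 26999/559 33097/559]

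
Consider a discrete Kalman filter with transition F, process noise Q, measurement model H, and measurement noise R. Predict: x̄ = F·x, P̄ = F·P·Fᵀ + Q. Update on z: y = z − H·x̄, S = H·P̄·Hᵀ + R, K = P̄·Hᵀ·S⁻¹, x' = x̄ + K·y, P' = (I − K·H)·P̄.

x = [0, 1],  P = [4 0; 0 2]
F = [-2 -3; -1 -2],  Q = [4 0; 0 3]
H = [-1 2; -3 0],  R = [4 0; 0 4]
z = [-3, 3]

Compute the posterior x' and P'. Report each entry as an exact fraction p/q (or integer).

x' = [-971/947, -1724/947]
P' = [416/947 210/947; 210/947 880/947]

x̄ = F·x = [-3, -2]
P̄ = F·P·Fᵀ + Q = [38 20; 20 15]
y = z − H·x̄ = [-2, -6]
S = H·P̄·Hᵀ + R = [22 -6; -6 346]
K = P̄·Hᵀ·S⁻¹ = [1/947 -312/947; 775/1894 -315/1894]
x' = x̄ + K·y = [-971/947, -1724/947]
P' = (I − K·H)·P̄ = [416/947 210/947; 210/947 880/947]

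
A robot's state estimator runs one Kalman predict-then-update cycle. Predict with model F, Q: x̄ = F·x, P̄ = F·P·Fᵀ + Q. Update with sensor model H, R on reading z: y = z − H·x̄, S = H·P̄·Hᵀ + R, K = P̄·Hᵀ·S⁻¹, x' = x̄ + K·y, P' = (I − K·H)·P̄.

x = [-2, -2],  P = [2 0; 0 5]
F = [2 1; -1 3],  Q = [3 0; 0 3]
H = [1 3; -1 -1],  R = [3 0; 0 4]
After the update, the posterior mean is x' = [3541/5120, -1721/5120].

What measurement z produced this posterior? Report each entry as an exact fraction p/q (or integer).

z = [-1, -3]

x̄ = F·x = [-6, -4]
P̄ = F·P·Fᵀ + Q = [16 11; 11 50]
S = H·P̄·Hᵀ + R = [535 -210; -210 92]
K = P̄·Hᵀ·S⁻¹ = [-581/2560 -831/1024; 1001/2560 235/1024]
x' − x̄ = [34261/5120, 18759/5120] = K·y
y = (KᵀK)⁻¹·Kᵀ·(x' − x̄) = [17, -13]
z = y + H·x̄ = [17, -13] + [-18, 10] = [-1, -3]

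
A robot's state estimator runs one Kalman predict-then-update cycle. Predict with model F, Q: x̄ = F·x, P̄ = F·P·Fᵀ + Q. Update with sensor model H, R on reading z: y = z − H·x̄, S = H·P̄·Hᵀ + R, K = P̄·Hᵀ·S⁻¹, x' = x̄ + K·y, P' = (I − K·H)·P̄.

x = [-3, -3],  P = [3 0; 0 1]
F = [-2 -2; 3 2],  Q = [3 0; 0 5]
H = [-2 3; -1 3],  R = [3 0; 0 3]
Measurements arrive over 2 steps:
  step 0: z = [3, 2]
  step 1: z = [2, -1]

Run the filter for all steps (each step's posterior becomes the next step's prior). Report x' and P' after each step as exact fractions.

step 0: x̄ = F·x = [12, -15]
step 0: P̄ = F·P·Fᵀ + Q = [19 -22; -22 36]
step 0: y = z − H·x̄ = [72, 59]
step 0: S = H·P̄·Hᵀ + R = [667 560; 560 478]
step 0: K = P̄·Hᵀ·S⁻¹ = [-352/871 515/1742; -24/871 265/871]
step 0: x' = x̄ + K·y = [601/1742, 842/871]
step 0: P' = (I − K·H)·P̄ = [3657/1742 867/871; 867/871 554/871]
step 1: x̄ = F·x = [-2285/871, 5171/1742]
step 1: P̄ = F·P·Fᵀ + Q = [19079/871 -21857/871; -21857/871 66863/1742]
step 1: y = z − H·x̄ = [-21169/1742, -21825/1742]
step 1: S = H·P̄·Hᵀ + R = [1284193/1742 1071509/1742; 1071509/1742 907435/1742]
step 1: K = P̄·Hᵀ·S⁻¹ = [-1310405/3289349 933647/3289349; -11376/469907 139943/469907]
step 1: x' = x̄ + K·y = [-4402530/3289349, -220177/469907]
step 1: P' = (I − K·H)·P̄ = [6732156/3289349 453957/469907; 453957/469907 291262/469907]

step 0: x' = [601/1742, 842/871], P' = [3657/1742 867/871; 867/871 554/871]
step 1: x' = [-4402530/3289349, -220177/469907], P' = [6732156/3289349 453957/469907; 453957/469907 291262/469907]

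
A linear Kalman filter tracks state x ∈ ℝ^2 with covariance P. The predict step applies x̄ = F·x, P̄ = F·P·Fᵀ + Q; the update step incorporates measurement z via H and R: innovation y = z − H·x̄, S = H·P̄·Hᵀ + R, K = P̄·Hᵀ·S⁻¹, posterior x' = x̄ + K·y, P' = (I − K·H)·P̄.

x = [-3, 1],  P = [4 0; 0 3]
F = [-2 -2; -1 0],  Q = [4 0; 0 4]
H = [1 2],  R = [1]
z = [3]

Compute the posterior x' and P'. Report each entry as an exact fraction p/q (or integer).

x' = [52/97, 123/97]
P' = [800/97 -376/97; -376/97 200/97]

x̄ = F·x = [4, 3]
P̄ = F·P·Fᵀ + Q = [32 8; 8 8]
y = z − H·x̄ = [-7]
S = H·P̄·Hᵀ + R = [97]
K = P̄·Hᵀ·S⁻¹ = [48/97; 24/97]
x' = x̄ + K·y = [52/97, 123/97]
P' = (I − K·H)·P̄ = [800/97 -376/97; -376/97 200/97]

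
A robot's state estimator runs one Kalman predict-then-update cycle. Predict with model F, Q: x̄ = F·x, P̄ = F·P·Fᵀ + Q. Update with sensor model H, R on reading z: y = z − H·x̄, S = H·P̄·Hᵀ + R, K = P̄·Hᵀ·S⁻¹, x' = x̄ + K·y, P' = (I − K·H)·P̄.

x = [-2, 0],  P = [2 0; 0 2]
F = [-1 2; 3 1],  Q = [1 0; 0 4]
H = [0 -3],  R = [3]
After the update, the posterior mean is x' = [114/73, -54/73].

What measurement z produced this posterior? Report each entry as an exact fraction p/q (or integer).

x̄ = F·x = [2, -6]
P̄ = F·P·Fᵀ + Q = [11 -2; -2 24]
S = H·P̄·Hᵀ + R = [219]
K = P̄·Hᵀ·S⁻¹ = [2/73; -24/73]
x' − x̄ = [-32/73, 384/73] = K·y
y = (KᵀK)⁻¹·Kᵀ·(x' − x̄) = [-16]
z = y + H·x̄ = [-16] + [18] = [2]

z = [2]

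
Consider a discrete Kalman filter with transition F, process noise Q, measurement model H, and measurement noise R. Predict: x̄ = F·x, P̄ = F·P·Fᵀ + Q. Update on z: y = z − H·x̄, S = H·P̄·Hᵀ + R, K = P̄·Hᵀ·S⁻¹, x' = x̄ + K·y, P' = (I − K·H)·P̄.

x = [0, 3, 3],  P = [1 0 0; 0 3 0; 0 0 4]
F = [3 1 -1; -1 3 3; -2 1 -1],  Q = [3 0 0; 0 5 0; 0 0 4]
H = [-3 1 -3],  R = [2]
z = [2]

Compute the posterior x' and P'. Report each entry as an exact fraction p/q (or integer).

x̄ = F·x = [0, 18, 0]
P̄ = F·P·Fᵀ + Q = [19 -6 1; -6 69 -1; 1 -1 15]
y = z − H·x̄ = [-16]
S = H·P̄·Hᵀ + R = [437]
K = P̄·Hᵀ·S⁻¹ = [-66/437; 90/437; -49/437]
x' = x̄ + K·y = [1056/437, 6426/437, 784/437]
P' = (I − K·H)·P̄ = [3947/437 3318/437 -2797/437; 3318/437 22053/437 3973/437; -2797/437 3973/437 4154/437]

x' = [1056/437, 6426/437, 784/437]
P' = [3947/437 3318/437 -2797/437; 3318/437 22053/437 3973/437; -2797/437 3973/437 4154/437]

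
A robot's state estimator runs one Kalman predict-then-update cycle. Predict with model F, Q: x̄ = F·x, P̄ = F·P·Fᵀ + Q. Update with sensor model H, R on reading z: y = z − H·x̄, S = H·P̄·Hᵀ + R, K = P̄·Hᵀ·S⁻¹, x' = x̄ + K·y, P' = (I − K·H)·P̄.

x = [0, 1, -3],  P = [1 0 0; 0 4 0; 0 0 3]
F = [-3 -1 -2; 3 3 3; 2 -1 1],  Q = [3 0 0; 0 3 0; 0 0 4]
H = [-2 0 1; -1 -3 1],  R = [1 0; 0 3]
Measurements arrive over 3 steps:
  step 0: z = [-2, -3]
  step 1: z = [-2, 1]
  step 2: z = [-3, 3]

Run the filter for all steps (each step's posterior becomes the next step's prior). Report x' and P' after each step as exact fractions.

step 0: x̄ = F·x = [5, -6, -4]
step 0: P̄ = F·P·Fᵀ + Q = [28 -39 -8; -39 75 3; -8 3 15]
step 0: y = z − H·x̄ = [12, -12]
step 0: S = H·P̄·Hᵀ + R = [160 -148; -148 485]
step 0: K = P̄·Hᵀ·S⁻¹ = [-4763/13924 218/3481; 12201/55696 -4323/13924; 17107/55696 1707/13924]
step 0: x' = x̄ + K·y = [500/3481, 4935/13924, -24859/13924]
step 0: P' = (I − K·H)·P̄ = [3602/3481 2343/13924 24053/13924; 2343/13924 24483/55696 30945/55696; 24053/13924 30945/55696 209531/55696]
step 1: x̄ = F·x = [38783/13924, -13443/3481, -12897/6962]
step 1: P̄ = F·P·Fᵀ + Q = [2882939/55696 -230217/3481 -686769/27848; -230217/3481 328089/3481 112185/3481; -686769/27848 112185/3481 243199/13924]
step 1: y = z − H·x̄ = [18878/3481, -82815/13924]
step 1: S = H·P̄·Hᵀ + R = [1128400/3481 -2078303/6962; -2078303/6962 21144123/55696]
step 1: K = P̄·Hᵀ·S⁻¹ = [-341117671/945368422 17763999/472684211; 412412217/1890736844 -148512006/472684211; 505122037/1890736844 31371392/472684211]
step 1: x' = x̄ + K·y = [285962898/472684211, -382981599/472684211, -377387572/472684211]
step 1: P' = (I − K·H)·P̄ = [437046500/472684211 142130445/945368422 1407068329/945368422; 142130445/945368422 826272393/1890736844 980933997/1890736844; 1407068329/945368422 980933997/1890736844 6133395353/1890736844]
step 2: x̄ = F·x = [279868049/472684211, -1423218819/472684211, 577519823/472684211]
step 2: P̄ = F·P·Fᵀ + Q = [86164679561/1890736844 -27366112455/472684211 -10090849008/472684211; -27366112455/472684211 39367715514/472684211 13147624368/472684211; -10090849008/472684211 13147624368/472684211 7418248550/472684211]
step 2: y = z − H·x̄ = [-1435836358/472684211, -3149255598/472684211]
step 2: S = H·P̄·Hᵀ + R = [134419008354/472684211 -245732824959/945368422; -245732824959/945368422 647144751109/1890736844]
step 2: K = P̄·Hᵀ·S⁻¹ = [-4065415258804/11256536107671 141283070155/3752178702557; 817396809844/3752178702557 -1178708267460/3752178702557; 651364486922/2447073066885 54304731228/815691022295]
step 2: x' = x̄ + K·y = [16190103585131/11256536107671, -5927352184205/3752178702557, -74210315923/2447073066885]
step 2: P' = (I − K·H)·P̄ = [10403889656965/11256536107671 562991862974/3752178702557 727928871962/489414613377; 562991862974/3752178702557 1638837825066/3752178702557 84494805904/163138204459; 727928871962/489414613377 84494805904/163138204459 7930653206542/2447073066885]

step 0: x' = [500/3481, 4935/13924, -24859/13924], P' = [3602/3481 2343/13924 24053/13924; 2343/13924 24483/55696 30945/55696; 24053/13924 30945/55696 209531/55696]
step 1: x' = [285962898/472684211, -382981599/472684211, -377387572/472684211], P' = [437046500/472684211 142130445/945368422 1407068329/945368422; 142130445/945368422 826272393/1890736844 980933997/1890736844; 1407068329/945368422 980933997/1890736844 6133395353/1890736844]
step 2: x' = [16190103585131/11256536107671, -5927352184205/3752178702557, -74210315923/2447073066885], P' = [10403889656965/11256536107671 562991862974/3752178702557 727928871962/489414613377; 562991862974/3752178702557 1638837825066/3752178702557 84494805904/163138204459; 727928871962/489414613377 84494805904/163138204459 7930653206542/2447073066885]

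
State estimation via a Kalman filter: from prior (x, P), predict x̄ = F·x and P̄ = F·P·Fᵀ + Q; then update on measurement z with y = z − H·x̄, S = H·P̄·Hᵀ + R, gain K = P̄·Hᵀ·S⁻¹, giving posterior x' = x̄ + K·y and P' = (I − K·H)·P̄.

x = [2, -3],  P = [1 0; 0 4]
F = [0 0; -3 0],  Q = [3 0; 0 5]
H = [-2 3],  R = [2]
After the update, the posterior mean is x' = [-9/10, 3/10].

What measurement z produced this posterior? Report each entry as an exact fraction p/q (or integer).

z = [3]

x̄ = F·x = [0, -6]
P̄ = F·P·Fᵀ + Q = [3 0; 0 14]
S = H·P̄·Hᵀ + R = [140]
K = P̄·Hᵀ·S⁻¹ = [-3/70; 3/10]
x' − x̄ = [-9/10, 63/10] = K·y
y = (KᵀK)⁻¹·Kᵀ·(x' − x̄) = [21]
z = y + H·x̄ = [21] + [-18] = [3]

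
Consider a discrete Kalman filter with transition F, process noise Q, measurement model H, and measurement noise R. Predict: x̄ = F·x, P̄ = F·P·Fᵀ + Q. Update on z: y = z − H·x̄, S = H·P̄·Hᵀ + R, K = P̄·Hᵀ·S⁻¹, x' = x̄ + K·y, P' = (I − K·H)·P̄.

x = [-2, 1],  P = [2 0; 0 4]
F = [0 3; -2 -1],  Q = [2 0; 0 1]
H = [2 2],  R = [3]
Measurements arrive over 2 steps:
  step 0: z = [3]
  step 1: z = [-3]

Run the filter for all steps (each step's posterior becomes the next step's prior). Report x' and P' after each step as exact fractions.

step 0: x̄ = F·x = [3, 3]
step 0: P̄ = F·P·Fᵀ + Q = [38 -12; -12 13]
step 0: y = z − H·x̄ = [-9]
step 0: S = H·P̄·Hᵀ + R = [111]
step 0: K = P̄·Hᵀ·S⁻¹ = [52/111; 2/111]
step 0: x' = x̄ + K·y = [-45/37, 105/37]
step 0: P' = (I − K·H)·P̄ = [1514/111 -1436/111; -1436/111 1439/111]
step 1: x̄ = F·x = [315/37, -15/37]
step 1: P̄ = F·P·Fᵀ + Q = [4391/37 1433/37; 1433/37 1862/111]
step 1: y = z − H·x̄ = [-711/37]
step 1: S = H·P̄·Hᵀ + R = [94865/111]
step 1: K = P̄·Hᵀ·S⁻¹ = [34944/94865; 12322/94865]
step 1: x' = x̄ + K·y = [136143/94865, -275241/94865]
step 1: P' = (I − K·H)·P̄ = [257419/94865 -205003/94865; -205003/94865 223486/94865]

step 0: x' = [-45/37, 105/37], P' = [1514/111 -1436/111; -1436/111 1439/111]
step 1: x' = [136143/94865, -275241/94865], P' = [257419/94865 -205003/94865; -205003/94865 223486/94865]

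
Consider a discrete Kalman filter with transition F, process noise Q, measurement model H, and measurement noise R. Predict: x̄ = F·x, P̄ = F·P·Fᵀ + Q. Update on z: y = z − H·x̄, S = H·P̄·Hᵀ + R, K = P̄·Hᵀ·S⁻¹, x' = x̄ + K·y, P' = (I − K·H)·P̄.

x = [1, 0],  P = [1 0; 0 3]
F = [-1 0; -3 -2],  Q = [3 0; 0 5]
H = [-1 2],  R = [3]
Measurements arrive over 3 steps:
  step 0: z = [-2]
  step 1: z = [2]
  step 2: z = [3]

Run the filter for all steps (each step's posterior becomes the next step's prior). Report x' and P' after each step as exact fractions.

step 0: x' = [-31/33, -50/33], P' = [392/99 199/99; 199/99 173/99]
step 1: x' = [167/23102, 12243/11551], P' = [99703/23102 26770/11551; 26770/11551 22859/11551]
step 2: x' = [927576/1193263, 2203257/1193263], P' = [25730987/5966315 13830547/5966315; 13830547/5966315 11820557/5966315]

step 0: x̄ = F·x = [-1, -3]
step 0: P̄ = F·P·Fᵀ + Q = [4 3; 3 26]
step 0: y = z − H·x̄ = [3]
step 0: S = H·P̄·Hᵀ + R = [99]
step 0: K = P̄·Hᵀ·S⁻¹ = [2/99; 49/99]
step 0: x' = x̄ + K·y = [-31/33, -50/33]
step 0: P' = (I − K·H)·P̄ = [392/99 199/99; 199/99 173/99]
step 1: x̄ = F·x = [31/33, 193/33]
step 1: P̄ = F·P·Fᵀ + Q = [689/99 1574/99; 1574/99 7103/99]
step 1: y = z − H·x̄ = [-289/33]
step 1: S = H·P̄·Hᵀ + R = [23102/99]
step 1: K = P̄·Hᵀ·S⁻¹ = [2459/23102; 6316/11551]
step 1: x' = x̄ + K·y = [167/23102, 12243/11551]
step 1: P' = (I − K·H)·P̄ = [99703/23102 26770/11551; 26770/11551 22859/11551]
step 2: x̄ = F·x = [-167/23102, -49473/23102]
step 2: P̄ = F·P·Fᵀ + Q = [169009/23102 406189/23102; 406189/23102 1838189/23102]
step 2: y = z − H·x̄ = [168085/23102]
step 2: S = H·P̄·Hᵀ + R = [5966315/23102]
step 2: K = P̄·Hᵀ·S⁻¹ = [643369/5966315; 3270189/5966315]
step 2: x' = x̄ + K·y = [927576/1193263, 2203257/1193263]
step 2: P' = (I − K·H)·P̄ = [25730987/5966315 13830547/5966315; 13830547/5966315 11820557/5966315]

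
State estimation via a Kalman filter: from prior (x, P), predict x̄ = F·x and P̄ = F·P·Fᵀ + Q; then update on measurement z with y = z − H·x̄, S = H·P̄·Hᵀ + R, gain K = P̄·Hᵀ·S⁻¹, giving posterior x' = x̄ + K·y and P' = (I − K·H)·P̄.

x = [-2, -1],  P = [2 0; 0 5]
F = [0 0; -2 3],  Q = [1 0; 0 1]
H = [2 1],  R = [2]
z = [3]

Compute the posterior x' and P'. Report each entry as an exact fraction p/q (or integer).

x̄ = F·x = [0, 1]
P̄ = F·P·Fᵀ + Q = [1 0; 0 54]
y = z − H·x̄ = [2]
S = H·P̄·Hᵀ + R = [60]
K = P̄·Hᵀ·S⁻¹ = [1/30; 9/10]
x' = x̄ + K·y = [1/15, 14/5]
P' = (I − K·H)·P̄ = [14/15 -9/5; -9/5 27/5]

x' = [1/15, 14/5]
P' = [14/15 -9/5; -9/5 27/5]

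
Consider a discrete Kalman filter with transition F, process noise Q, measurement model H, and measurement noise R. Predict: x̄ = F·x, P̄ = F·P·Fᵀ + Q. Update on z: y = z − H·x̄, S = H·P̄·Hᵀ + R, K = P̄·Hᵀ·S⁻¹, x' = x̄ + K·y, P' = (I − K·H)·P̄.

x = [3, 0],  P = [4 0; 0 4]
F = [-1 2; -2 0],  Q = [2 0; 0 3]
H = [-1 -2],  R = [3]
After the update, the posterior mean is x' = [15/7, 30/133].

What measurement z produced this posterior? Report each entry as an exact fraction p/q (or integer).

z = [-3]

x̄ = F·x = [-3, -6]
P̄ = F·P·Fᵀ + Q = [22 8; 8 19]
S = H·P̄·Hᵀ + R = [133]
K = P̄·Hᵀ·S⁻¹ = [-2/7; -46/133]
x' − x̄ = [36/7, 828/133] = K·y
y = (KᵀK)⁻¹·Kᵀ·(x' − x̄) = [-18]
z = y + H·x̄ = [-18] + [15] = [-3]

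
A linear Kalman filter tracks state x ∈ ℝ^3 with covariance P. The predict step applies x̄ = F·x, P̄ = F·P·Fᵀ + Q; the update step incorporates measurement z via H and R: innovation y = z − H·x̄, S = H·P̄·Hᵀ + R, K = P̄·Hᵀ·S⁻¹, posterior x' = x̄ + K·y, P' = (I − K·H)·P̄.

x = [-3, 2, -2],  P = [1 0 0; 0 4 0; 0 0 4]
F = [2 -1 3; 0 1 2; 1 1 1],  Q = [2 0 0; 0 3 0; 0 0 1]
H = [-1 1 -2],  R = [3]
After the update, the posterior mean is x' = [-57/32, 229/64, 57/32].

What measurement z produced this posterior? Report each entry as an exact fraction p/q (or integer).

x̄ = F·x = [-14, -2, -3]
P̄ = F·P·Fᵀ + Q = [46 20 10; 20 23 12; 10 12 10]
S = H·P̄·Hᵀ + R = [64]
K = P̄·Hᵀ·S⁻¹ = [-23/32; -21/64; -9/32]
x' − x̄ = [391/32, 357/64, 153/32] = K·y
y = (KᵀK)⁻¹·Kᵀ·(x' − x̄) = [-17]
z = y + H·x̄ = [-17] + [18] = [1]

z = [1]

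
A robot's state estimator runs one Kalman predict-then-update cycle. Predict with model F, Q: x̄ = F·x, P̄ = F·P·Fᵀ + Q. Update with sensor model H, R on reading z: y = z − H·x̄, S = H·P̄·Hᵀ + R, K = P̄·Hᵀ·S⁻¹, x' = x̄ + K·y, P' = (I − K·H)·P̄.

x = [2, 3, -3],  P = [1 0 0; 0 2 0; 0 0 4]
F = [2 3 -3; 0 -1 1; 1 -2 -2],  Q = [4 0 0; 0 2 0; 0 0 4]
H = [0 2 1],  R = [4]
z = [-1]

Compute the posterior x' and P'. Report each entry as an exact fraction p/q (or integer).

x' = [880/49, -186/49, 41/7]
P' = [2554/49 -618/49 164/7; -618/49 248/49 -64/7; 164/7 -64/7 20]

x̄ = F·x = [22, -6, 2]
P̄ = F·P·Fᵀ + Q = [62 -18 14; -18 8 -4; 14 -4 29]
y = z − H·x̄ = [9]
S = H·P̄·Hᵀ + R = [49]
K = P̄·Hᵀ·S⁻¹ = [-22/49; 12/49; 3/7]
x' = x̄ + K·y = [880/49, -186/49, 41/7]
P' = (I − K·H)·P̄ = [2554/49 -618/49 164/7; -618/49 248/49 -64/7; 164/7 -64/7 20]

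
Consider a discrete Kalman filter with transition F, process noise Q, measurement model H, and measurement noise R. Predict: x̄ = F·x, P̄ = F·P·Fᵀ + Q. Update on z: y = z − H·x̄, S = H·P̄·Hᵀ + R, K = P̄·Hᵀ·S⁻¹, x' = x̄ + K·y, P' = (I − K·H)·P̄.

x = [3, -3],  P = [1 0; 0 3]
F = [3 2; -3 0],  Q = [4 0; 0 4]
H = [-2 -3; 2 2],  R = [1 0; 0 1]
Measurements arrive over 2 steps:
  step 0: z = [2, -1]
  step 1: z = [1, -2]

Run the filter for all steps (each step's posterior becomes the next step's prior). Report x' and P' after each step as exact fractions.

step 0: x̄ = F·x = [3, -9]
step 0: P̄ = F·P·Fᵀ + Q = [25 -9; -9 13]
step 0: y = z − H·x̄ = [-19, 11]
step 0: S = H·P̄·Hᵀ + R = [110 -88; -88 81]
step 0: K = P̄·Hᵀ·S⁻¹ = [953/1166 68/53; -997/1166 -44/53]
step 0: x' = x̄ + K·y = [1847/1166, -2199/1166]
step 0: P' = (I − K·H)·P̄ = [3197/1166 -2449/1166; -2449/1166 1965/1166]
step 1: x̄ = F·x = [1143/1166, -5541/1166]
step 1: P̄ = F·P·Fᵀ + Q = [11909/1166 -14079/1166; -14079/1166 33437/1166]
step 1: y = z − H·x̄ = [-13171/1166, 3232/583]
step 1: S = H·P̄·Hᵀ + R = [180787/1166 -53734/583; -53734/583 34959/583]
step 1: K = P̄·Hᵀ·S⁻¹ = [704467/935587 1024732/935587; -758201/935587 -647332/935587]
step 1: x' = x̄ + K·y = [-1359598/935587, 529866/935587]
step 1: P' = (I − K·H)·P̄ = [2241565/935587 -1729199/935587; -1729199/935587 1405533/935587]

step 0: x' = [1847/1166, -2199/1166], P' = [3197/1166 -2449/1166; -2449/1166 1965/1166]
step 1: x' = [-1359598/935587, 529866/935587], P' = [2241565/935587 -1729199/935587; -1729199/935587 1405533/935587]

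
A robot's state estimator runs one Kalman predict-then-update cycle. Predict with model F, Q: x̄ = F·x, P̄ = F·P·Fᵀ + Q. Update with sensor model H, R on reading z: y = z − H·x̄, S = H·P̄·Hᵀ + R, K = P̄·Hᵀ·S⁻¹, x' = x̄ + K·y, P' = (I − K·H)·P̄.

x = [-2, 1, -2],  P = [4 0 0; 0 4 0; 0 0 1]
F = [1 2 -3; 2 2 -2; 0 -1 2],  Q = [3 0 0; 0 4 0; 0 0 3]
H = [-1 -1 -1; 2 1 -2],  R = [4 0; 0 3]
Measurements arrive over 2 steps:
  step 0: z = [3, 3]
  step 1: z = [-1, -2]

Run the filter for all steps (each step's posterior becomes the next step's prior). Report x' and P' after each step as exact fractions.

step 0: x' = [13224/13169, -32294/13169, -24013/13169], P' = [21956/13169 -23018/13169 6310/13169; -23018/13169 47516/13169 -922/13169; 6310/13169 -922/13169 10544/13169]
step 1: x' = [-5917753/29087775, 183922/3231975, 21627758/29087775], P' = [92523563/58175550 -4958806/3231975 29390357/58175550; -4958806/3231975 3253932/1077325 -459334/3231975; 29390357/58175550 -459334/3231975 46066523/58175550]

step 0: x̄ = F·x = [6, 2, -5]
step 0: P̄ = F·P·Fᵀ + Q = [32 30 -14; 30 40 -12; -14 -12 11]
step 0: y = z − H·x̄ = [6, -21]
step 0: S = H·P̄·Hᵀ + R = [95 -184; -184 495]
step 0: K = P̄·Hᵀ·S⁻¹ = [-1312/13169 2758/13169; -5894/13169 1108/13169; -3983/13169 -3130/13169]
step 0: x' = x̄ + K·y = [13224/13169, -32294/13169, -24013/13169]
step 0: P' = (I − K·H)·P̄ = [21956/13169 -23018/13169 6310/13169; -23018/13169 47516/13169 -922/13169; 6310/13169 -922/13169 10544/13169]
step 1: x̄ = F·x = [20675/13169, 9886/13169, -15732/13169]
step 1: P̄ = F·P·Fᵀ + Q = [227555/13169 117872/13169 -129112/13169; 117872/13169 145492/13169 -71464/13169; -129112/13169 -71464/13169 132887/13169]
step 1: y = z − H·x̄ = [1660/13169, -109038/13169]
step 1: S = H·P̄·Hᵀ + R = [393202/13169 -759908/13169; -759908/13169 3417007/13169]
step 1: K = P̄·Hᵀ·S⁻¹ = [-8163853/58175550 6167984/29087775; -1085914/3231975 254284/3231975; -16797217/58175550 -6936724/29087775]
step 1: x' = x̄ + K·y = [-5917753/29087775, 183922/3231975, 21627758/29087775]
step 1: P' = (I − K·H)·P̄ = [92523563/58175550 -4958806/3231975 29390357/58175550; -4958806/3231975 3253932/1077325 -459334/3231975; 29390357/58175550 -459334/3231975 46066523/58175550]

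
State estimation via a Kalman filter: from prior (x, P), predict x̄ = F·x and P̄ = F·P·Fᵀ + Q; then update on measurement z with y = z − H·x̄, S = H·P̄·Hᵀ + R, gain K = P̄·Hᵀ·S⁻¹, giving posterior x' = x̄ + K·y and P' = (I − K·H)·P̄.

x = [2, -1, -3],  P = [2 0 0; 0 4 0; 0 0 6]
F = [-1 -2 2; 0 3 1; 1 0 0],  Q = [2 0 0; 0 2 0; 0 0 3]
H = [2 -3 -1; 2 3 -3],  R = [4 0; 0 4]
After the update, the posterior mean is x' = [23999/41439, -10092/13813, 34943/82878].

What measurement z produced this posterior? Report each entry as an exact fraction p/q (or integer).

z = [3, -2]

x̄ = F·x = [-6, -6, 2]
P̄ = F·P·Fᵀ + Q = [44 -12 -2; -12 44 0; -2 0 5]
S = H·P̄·Hᵀ + R = [733 -189; -189 501]
K = P̄·Hᵀ·S⁻¹ = [3087/13813 8291/41439; -2406/13813 2070/13813; -675/27626 -3907/82878]
x' − x̄ = [272633/41439, 72786/13813, -130813/82878] = K·y
y = (KᵀK)⁻¹·Kᵀ·(x' − x̄) = [-1, 34]
z = y + H·x̄ = [-1, 34] + [4, -36] = [3, -2]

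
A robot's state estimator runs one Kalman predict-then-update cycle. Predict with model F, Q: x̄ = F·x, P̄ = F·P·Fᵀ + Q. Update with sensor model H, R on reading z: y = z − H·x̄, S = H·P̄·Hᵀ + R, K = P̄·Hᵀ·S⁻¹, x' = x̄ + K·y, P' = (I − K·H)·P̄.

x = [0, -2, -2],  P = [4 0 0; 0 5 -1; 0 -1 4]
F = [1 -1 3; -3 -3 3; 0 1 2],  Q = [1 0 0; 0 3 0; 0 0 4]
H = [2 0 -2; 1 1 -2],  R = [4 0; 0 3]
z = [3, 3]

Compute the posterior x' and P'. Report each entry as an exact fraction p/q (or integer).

x' = [-30921/7202, -14478/3601, -41193/7202]
P' = [77190/3601 69744/3601 73677/3601; 69744/3601 85179/3601 72678/3601; 73677/3601 72678/3601 73506/3601]

x̄ = F·x = [-4, 0, -6]
P̄ = F·P·Fᵀ + Q = [52 51 18; 51 138 12; 18 12 21]
y = z − H·x̄ = [-1, -5]
S = H·P̄·Hᵀ + R = [152 158; 158 259]
K = P̄·Hᵀ·S⁻¹ = [3513/7202 -140/3601; -1467/3601 3189/3601; 171/7202 -219/3601]
x' = x̄ + K·y = [-30921/7202, -14478/3601, -41193/7202]
P' = (I − K·H)·P̄ = [77190/3601 69744/3601 73677/3601; 69744/3601 85179/3601 72678/3601; 73677/3601 72678/3601 73506/3601]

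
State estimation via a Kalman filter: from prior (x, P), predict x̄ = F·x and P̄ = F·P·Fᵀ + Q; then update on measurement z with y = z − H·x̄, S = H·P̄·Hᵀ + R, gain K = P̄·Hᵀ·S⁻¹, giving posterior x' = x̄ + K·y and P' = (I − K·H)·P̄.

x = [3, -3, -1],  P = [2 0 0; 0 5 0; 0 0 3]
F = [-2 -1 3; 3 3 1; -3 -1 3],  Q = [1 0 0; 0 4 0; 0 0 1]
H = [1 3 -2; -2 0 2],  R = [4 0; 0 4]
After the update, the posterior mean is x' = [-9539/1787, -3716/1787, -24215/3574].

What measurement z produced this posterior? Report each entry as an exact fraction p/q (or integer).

z = [2, -2]

x̄ = F·x = [-6, -1, -9]
P̄ = F·P·Fᵀ + Q = [41 -18 44; -18 70 -24; 44 -24 51]
S = H·P̄·Hᵀ + R = [883 -58; -58 20]
K = P̄·Hᵀ·S⁻¹ = [-209/1787 -70/1787; 513/1787 831/3574; -447/3574 2411/7148]
x' − x̄ = [1183/1787, -1929/1787, 7951/3574] = K·y
y = (KᵀK)⁻¹·Kᵀ·(x' − x̄) = [-7, 4]
z = y + H·x̄ = [-7, 4] + [9, -6] = [2, -2]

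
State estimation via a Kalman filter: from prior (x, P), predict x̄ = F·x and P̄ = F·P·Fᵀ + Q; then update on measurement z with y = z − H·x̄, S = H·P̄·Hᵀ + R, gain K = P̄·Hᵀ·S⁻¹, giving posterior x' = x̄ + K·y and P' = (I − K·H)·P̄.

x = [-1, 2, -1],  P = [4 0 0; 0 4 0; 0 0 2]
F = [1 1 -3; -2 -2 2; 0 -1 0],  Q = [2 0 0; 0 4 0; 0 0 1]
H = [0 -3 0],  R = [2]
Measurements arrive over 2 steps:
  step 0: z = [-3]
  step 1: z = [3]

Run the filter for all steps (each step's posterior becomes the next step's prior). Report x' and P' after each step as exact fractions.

step 0: x̄ = F·x = [4, -4, -2]
step 0: P̄ = F·P·Fᵀ + Q = [28 -28 -4; -28 44 8; -4 8 5]
step 0: y = z − H·x̄ = [-15]
step 0: S = H·P̄·Hᵀ + R = [398]
step 0: K = P̄·Hᵀ·S⁻¹ = [42/199; -66/199; -12/199]
step 0: x' = x̄ + K·y = [166/199, 194/199, -218/199]
step 0: P' = (I − K·H)·P̄ = [2044/199 -28/199 212/199; -28/199 44/199 8/199; 212/199 8/199 707/199]
step 1: x̄ = F·x = [1014/199, -1156/199, -194/199]
step 1: P̄ = F·P·Fᵀ + Q = [7473/199 -6546/199 8/199; -6546/199 9992/199 16/199; 8/199 16/199 243/199]
step 1: y = z − H·x̄ = [-2871/199]
step 1: S = H·P̄·Hᵀ + R = [90326/199]
step 1: K = P̄·Hᵀ·S⁻¹ = [9819/45163; -14988/45163; -24/45163]
step 1: x' = x̄ + K·y = [88467/45163, -46120/45163, -43682/45163]
step 1: P' = (I − K·H)·P̄ = [727023/45163 -6546/45163 4184/45163; -6546/45163 9992/45163 16/45163; 4184/45163 16/45163 55143/45163]

step 0: x' = [166/199, 194/199, -218/199], P' = [2044/199 -28/199 212/199; -28/199 44/199 8/199; 212/199 8/199 707/199]
step 1: x' = [88467/45163, -46120/45163, -43682/45163], P' = [727023/45163 -6546/45163 4184/45163; -6546/45163 9992/45163 16/45163; 4184/45163 16/45163 55143/45163]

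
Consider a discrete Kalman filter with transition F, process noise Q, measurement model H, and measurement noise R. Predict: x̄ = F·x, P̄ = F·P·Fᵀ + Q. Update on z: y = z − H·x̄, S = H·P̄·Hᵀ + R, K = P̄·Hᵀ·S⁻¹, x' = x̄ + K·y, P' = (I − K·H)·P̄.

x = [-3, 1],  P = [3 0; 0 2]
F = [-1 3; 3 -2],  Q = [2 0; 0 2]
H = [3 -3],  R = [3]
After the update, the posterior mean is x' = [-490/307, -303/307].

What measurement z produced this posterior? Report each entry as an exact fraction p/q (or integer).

x̄ = F·x = [6, -11]
P̄ = F·P·Fᵀ + Q = [23 -21; -21 37]
S = H·P̄·Hᵀ + R = [921]
K = P̄·Hᵀ·S⁻¹ = [44/307; -58/307]
x' − x̄ = [-2332/307, 3074/307] = K·y
y = (KᵀK)⁻¹·Kᵀ·(x' − x̄) = [-53]
z = y + H·x̄ = [-53] + [51] = [-2]

z = [-2]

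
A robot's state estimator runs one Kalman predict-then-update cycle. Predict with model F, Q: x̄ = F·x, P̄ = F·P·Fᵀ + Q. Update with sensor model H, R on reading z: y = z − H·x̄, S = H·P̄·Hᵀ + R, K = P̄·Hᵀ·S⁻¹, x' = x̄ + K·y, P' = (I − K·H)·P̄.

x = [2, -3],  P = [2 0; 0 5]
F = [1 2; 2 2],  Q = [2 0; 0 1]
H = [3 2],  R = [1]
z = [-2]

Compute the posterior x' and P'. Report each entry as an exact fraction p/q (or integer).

x̄ = F·x = [-4, -2]
P̄ = F·P·Fᵀ + Q = [24 24; 24 29]
y = z − H·x̄ = [14]
S = H·P̄·Hᵀ + R = [621]
K = P̄·Hᵀ·S⁻¹ = [40/207; 130/621]
x' = x̄ + K·y = [-268/207, 578/621]
P' = (I − K·H)·P̄ = [56/69 -232/207; -232/207 1109/621]

x' = [-268/207, 578/621]
P' = [56/69 -232/207; -232/207 1109/621]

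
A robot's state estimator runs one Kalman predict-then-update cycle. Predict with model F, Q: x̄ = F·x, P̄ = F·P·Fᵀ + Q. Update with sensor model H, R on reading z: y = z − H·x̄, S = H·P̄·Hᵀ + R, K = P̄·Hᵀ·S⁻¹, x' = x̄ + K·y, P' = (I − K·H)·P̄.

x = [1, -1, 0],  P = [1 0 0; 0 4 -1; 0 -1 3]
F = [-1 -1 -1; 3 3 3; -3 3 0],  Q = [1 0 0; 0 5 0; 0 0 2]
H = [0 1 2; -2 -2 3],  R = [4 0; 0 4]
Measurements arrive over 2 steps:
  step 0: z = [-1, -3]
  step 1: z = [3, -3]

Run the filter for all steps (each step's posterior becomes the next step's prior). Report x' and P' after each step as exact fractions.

step 0: x' = [-29974/87733, 55373/87733, -74239/87733], P' = [196823/87733 -143148/87733 45746/87733; -143148/87733 190020/87733 -6904/87733; 45746/87733 -6904/87733 45520/87733]
step 1: x' = [-2367568860/6464224271, 14166663603/6464224271, 1826685495/6464224271], P' = [13410247533/6464224271 -9452704236/6464224271 3287350698/6464224271; -9452704236/6464224271 12923699532/6464224271 -403468184/6464224271; 3287350698/6464224271 -403468184/6464224271 3371085136/6464224271]

step 0: x̄ = F·x = [0, 0, -6]
step 0: P̄ = F·P·Fᵀ + Q = [7 -18 -6; -18 59 18; -6 18 47]
step 0: y = z − H·x̄ = [11, 15]
step 0: S = H·P̄·Hᵀ + R = [323 206; 206 403]
step 0: K = P̄·Hᵀ·S⁻¹ = [-12914/87733 7472/87733; 44053/87733 -28614/87733; 21034/87733 14719/87733]
step 0: x' = x̄ + K·y = [-29974/87733, 55373/87733, -74239/87733]
step 0: P' = (I − K·H)·P̄ = [196823/87733 -143148/87733 45746/87733; -143148/87733 190020/87733 -6904/87733; 45746/87733 -6904/87733 45520/87733]
step 1: x̄ = F·x = [48840/87733, -146520/87733, 256041/87733]
step 1: P̄ = F·P·Fᵀ + Q = [311484/87733 -671253/87733 178359/87733; -671253/87733 2452424/87733 -535077/87733; 178359/87733 -535077/87733 6233717/87733]
step 1: y = z − H·x̄ = [-102363/87733, -1226682/87733]
step 1: S = H·P̄·Hᵀ + R = [25597916/87733 33661601/87733; 33661601/87733 66420609/87733]
step 1: K = P̄·Hᵀ·S⁻¹ = [-719500710/6464224271 486741375/6464224271; 3029190791/6464224271 -2038098786/6464224271; 1584675522/6464224271 1086372595/6464224271]
step 1: x' = x̄ + K·y = [-2367568860/6464224271, 14166663603/6464224271, 1826685495/6464224271]
step 1: P' = (I − K·H)·P̄ = [13410247533/6464224271 -9452704236/6464224271 3287350698/6464224271; -9452704236/6464224271 12923699532/6464224271 -403468184/6464224271; 3287350698/6464224271 -403468184/6464224271 3371085136/6464224271]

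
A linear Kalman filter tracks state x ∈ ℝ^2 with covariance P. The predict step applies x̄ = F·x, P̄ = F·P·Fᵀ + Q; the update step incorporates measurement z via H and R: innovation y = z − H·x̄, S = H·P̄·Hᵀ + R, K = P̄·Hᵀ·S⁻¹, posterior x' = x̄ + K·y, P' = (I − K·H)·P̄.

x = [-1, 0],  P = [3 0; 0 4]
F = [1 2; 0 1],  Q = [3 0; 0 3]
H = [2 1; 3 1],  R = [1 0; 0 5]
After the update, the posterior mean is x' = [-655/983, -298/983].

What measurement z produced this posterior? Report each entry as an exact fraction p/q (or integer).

x̄ = F·x = [-1, 0]
P̄ = F·P·Fᵀ + Q = [22 8; 8 7]
S = H·P̄·Hᵀ + R = [128 179; 179 258]
K = P̄·Hᵀ·S⁻¹ = [170/983 164/983; 385/983 -149/983]
x' − x̄ = [328/983, -298/983] = K·y
y = (KᵀK)⁻¹·Kᵀ·(x' − x̄) = [0, 2]
z = y + H·x̄ = [0, 2] + [-2, -3] = [-2, -1]

z = [-2, -1]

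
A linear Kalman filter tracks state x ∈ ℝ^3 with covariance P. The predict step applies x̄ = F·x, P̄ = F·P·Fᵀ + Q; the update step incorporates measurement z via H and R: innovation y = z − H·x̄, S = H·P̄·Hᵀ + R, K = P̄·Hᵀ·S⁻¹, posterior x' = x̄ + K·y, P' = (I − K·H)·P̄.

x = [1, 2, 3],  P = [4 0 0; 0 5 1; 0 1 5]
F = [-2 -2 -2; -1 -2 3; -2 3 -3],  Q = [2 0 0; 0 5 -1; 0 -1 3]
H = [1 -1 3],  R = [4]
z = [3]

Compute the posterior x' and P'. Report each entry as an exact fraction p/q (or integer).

x' = [-12464/1373, -2158/1373, 4763/1373]
P' = [76694/1373 21058/1373 -18388/1373; 21058/1373 34501/1373 4181/1373; -18388/1373 4181/1373 7979/1373]

x̄ = F·x = [-12, 4, -5]
P̄ = F·P·Fᵀ + Q = [66 -4 16; -4 62 -53; 16 -53 91]
y = z − H·x̄ = [34]
S = H·P̄·Hᵀ + R = [1373]
K = P̄·Hᵀ·S⁻¹ = [118/1373; -225/1373; 342/1373]
x' = x̄ + K·y = [-12464/1373, -2158/1373, 4763/1373]
P' = (I − K·H)·P̄ = [76694/1373 21058/1373 -18388/1373; 21058/1373 34501/1373 4181/1373; -18388/1373 4181/1373 7979/1373]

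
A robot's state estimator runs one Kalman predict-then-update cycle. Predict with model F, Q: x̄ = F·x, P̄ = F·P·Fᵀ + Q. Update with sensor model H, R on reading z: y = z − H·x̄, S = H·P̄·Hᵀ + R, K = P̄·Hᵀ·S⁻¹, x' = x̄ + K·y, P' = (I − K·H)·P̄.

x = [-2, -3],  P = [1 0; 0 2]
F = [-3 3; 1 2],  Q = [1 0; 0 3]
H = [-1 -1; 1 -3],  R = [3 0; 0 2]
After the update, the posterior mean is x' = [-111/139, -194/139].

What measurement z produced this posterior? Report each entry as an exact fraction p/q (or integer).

z = [2, 3]

x̄ = F·x = [-3, -8]
P̄ = F·P·Fᵀ + Q = [28 9; 9 12]
S = H·P̄·Hᵀ + R = [61 26; 26 84]
K = P̄·Hᵀ·S⁻¹ = [-1567/2224 1023/4448; -531/2224 -1101/4448]
x' − x̄ = [306/139, 918/139] = K·y
y = (KᵀK)⁻¹·Kᵀ·(x' − x̄) = [-9, -18]
z = y + H·x̄ = [-9, -18] + [11, 21] = [2, 3]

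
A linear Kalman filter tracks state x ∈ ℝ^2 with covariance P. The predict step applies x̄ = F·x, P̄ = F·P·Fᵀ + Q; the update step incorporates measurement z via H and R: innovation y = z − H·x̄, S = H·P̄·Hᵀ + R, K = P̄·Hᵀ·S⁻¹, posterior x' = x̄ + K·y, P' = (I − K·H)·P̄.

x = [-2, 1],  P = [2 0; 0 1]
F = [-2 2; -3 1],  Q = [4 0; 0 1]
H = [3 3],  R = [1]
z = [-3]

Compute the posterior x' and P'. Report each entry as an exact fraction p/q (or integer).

x̄ = F·x = [6, 7]
P̄ = F·P·Fᵀ + Q = [16 14; 14 20]
y = z − H·x̄ = [-42]
S = H·P̄·Hᵀ + R = [577]
K = P̄·Hᵀ·S⁻¹ = [90/577; 102/577]
x' = x̄ + K·y = [-318/577, -245/577]
P' = (I − K·H)·P̄ = [1132/577 -1102/577; -1102/577 1136/577]

x' = [-318/577, -245/577]
P' = [1132/577 -1102/577; -1102/577 1136/577]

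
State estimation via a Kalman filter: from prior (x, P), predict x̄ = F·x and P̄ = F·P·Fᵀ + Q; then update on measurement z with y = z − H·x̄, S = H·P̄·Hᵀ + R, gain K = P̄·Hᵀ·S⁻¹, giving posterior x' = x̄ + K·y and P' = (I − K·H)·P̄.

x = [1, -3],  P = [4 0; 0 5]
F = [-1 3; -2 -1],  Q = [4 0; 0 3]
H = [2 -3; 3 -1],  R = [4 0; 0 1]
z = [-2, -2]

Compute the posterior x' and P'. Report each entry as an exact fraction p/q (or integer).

x̄ = F·x = [-10, 1]
P̄ = F·P·Fᵀ + Q = [53 -7; -7 24]
y = z − H·x̄ = [21, 29]
S = H·P̄·Hᵀ + R = [516 467; 467 544]
K = P̄·Hᵀ·S⁻¹ = [-8434/62615 26347/62615; -25769/62615 16942/62615]
x' = x̄ + K·y = [-39201/62615, 12784/62615]
P' = (I − K·H)·P̄ = [16111/62615 21986/62615; 21986/62615 49016/62615]

x' = [-39201/62615, 12784/62615]
P' = [16111/62615 21986/62615; 21986/62615 49016/62615]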